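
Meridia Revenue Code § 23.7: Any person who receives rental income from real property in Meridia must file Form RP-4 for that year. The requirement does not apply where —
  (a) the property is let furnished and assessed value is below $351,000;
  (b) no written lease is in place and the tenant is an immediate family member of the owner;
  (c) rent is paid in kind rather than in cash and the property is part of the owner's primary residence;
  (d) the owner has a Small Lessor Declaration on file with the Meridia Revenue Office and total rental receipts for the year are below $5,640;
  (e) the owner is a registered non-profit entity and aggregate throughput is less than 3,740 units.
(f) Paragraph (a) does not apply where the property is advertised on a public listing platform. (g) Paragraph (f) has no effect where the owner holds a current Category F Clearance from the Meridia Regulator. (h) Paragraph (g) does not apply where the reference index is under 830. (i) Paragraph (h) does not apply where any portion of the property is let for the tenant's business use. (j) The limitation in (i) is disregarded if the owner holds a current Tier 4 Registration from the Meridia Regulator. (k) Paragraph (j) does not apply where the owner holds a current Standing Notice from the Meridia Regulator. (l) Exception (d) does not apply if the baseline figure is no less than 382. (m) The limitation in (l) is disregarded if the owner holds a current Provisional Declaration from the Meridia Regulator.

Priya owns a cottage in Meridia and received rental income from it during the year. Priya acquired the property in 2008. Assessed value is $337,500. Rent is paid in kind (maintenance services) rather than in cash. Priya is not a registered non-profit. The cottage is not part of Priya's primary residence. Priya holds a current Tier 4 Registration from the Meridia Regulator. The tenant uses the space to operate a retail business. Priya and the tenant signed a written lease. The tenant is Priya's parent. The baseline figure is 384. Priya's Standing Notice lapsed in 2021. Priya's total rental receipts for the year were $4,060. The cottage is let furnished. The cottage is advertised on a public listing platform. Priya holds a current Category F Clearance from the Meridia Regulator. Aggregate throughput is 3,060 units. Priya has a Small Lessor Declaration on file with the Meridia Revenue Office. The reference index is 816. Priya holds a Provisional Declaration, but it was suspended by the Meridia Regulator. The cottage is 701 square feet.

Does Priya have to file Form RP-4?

Yes — Priya must file Form RP-4.

Exception (a)'s conditions are all satisfied: the property is let furnished; assessed value is $337,500, below the $351,000 limit. Turning to paragraphs (f)–(k): (f) operates against (a): the property is publicly advertised. (g) applies (a current Category F Clearance is held), but is overridden by (h): (h) operates against (g): the reference index is 816, under the 830 limit. (i) would limit (h) — the space is let for business use — but (j) sets (i) aside: (j) operates against (i): a current Tier 4 Registration is held. (k) is not triggered (there is no Standing Notice in force), so (j) stands. (a) is therefore removed.
Exception (b) does not apply: a written lease is in place.
Exception (c) does not apply: the cottage is not part of the primary residence.
All of (d)'s requirements are met (a Small Lessor Declaration is on file; total rental receipts for the year are $4,060, below the $5,640 limit). Turning to paragraphs (l)–(m): (l) is engaged — the baseline figure is 384, meeting the 382 threshold. (m) is not triggered (no current Provisional Declaration is held), so (l) stands. So (d) is unavailable.
Exception (e) requires that the owner is a registered non-profit entity; but Priya is not a registered non-profit, so (e) is unavailable.
Every exception is unavailable, so the rule governs.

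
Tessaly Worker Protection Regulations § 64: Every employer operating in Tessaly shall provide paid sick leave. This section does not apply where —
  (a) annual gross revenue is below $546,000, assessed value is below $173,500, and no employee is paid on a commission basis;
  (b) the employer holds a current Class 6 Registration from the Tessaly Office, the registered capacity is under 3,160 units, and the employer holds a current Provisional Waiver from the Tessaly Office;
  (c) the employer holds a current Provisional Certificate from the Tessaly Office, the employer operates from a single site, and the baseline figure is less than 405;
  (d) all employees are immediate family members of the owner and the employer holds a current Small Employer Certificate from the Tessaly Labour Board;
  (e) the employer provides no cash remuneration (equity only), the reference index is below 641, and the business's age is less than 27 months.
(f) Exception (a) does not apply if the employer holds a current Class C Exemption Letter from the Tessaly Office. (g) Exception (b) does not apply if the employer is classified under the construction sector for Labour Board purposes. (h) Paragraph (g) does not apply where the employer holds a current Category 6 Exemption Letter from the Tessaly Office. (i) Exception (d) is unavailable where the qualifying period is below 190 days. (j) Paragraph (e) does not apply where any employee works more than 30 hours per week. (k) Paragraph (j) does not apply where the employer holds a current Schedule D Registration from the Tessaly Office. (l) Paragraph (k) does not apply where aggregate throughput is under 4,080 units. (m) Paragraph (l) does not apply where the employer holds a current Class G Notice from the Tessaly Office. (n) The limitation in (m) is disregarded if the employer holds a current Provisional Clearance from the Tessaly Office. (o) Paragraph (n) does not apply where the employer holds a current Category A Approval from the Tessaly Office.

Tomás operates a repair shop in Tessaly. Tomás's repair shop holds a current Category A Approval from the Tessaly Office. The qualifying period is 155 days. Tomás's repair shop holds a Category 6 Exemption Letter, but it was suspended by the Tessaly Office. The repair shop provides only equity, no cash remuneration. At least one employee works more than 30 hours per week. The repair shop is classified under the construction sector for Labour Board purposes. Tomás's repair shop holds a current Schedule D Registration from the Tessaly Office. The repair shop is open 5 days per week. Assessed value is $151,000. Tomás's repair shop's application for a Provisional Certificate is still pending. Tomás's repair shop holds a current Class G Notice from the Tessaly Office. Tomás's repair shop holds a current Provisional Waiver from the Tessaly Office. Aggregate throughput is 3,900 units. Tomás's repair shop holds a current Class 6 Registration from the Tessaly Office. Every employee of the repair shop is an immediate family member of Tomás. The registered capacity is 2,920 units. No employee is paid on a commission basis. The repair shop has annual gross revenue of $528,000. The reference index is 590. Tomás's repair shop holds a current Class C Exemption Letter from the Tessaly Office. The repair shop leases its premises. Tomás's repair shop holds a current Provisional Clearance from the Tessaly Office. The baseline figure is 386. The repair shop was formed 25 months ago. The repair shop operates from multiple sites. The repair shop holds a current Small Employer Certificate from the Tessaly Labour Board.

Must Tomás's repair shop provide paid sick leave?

No — exception (e) applies; Tomás's repair shop is not required to provide paid sick leave.

Exception (a): annual gross revenue is $528,000, below the $546,000 limit; assessed value is $151,000, below the $173,500 limit; no employee is paid on commission — every condition holds. Turning to paragraph (f): (f) operates against (a): a current Class C Exemption Letter is held. So (a) is unavailable.
Exception (b)'s conditions are all satisfied: a current Class 6 Registration is held; the registered capacity is 2,920 units, under the 3,160 units limit; a current Provisional Waiver is held. But applying paragraphs (g)–(h): (g) operates against (b): the repair shop is classified under the construction sector. (h) is not engaged (there is no Category 6 Exemption Letter in force), so (g) stands. Exception (b) does not apply.
Exception (c) does not apply: the Provisional Certificate is not current.
Exception (d) is satisfied on its face — every employee is an immediate family member; a current Small Employer Certificate is held. But applying paragraph (i): (i) operates against (d): the qualifying period is 155 days, below the 190 days limit. (d) is therefore removed.
Exception (e) is satisfied on its face — remuneration is equity-only; the reference index is 590, below the 641 limit; the business's age is 25 months, less than the 27 months limit. As to paragraphs (j)–(o): (j) operates (at least one employee exceeds 30 hours/week), but yields to (k): (k) applies — a current Schedule D Registration is held. (l) applies (aggregate throughput is 3,900 units, under the 4,080 units limit), but is overridden by (m): (m) operates against (l): a current Class G Notice is held. (n) applies (a current Provisional Clearance is held), but is displaced by (o): (o) is triggered — a current Category A Approval is held. So (e) applies.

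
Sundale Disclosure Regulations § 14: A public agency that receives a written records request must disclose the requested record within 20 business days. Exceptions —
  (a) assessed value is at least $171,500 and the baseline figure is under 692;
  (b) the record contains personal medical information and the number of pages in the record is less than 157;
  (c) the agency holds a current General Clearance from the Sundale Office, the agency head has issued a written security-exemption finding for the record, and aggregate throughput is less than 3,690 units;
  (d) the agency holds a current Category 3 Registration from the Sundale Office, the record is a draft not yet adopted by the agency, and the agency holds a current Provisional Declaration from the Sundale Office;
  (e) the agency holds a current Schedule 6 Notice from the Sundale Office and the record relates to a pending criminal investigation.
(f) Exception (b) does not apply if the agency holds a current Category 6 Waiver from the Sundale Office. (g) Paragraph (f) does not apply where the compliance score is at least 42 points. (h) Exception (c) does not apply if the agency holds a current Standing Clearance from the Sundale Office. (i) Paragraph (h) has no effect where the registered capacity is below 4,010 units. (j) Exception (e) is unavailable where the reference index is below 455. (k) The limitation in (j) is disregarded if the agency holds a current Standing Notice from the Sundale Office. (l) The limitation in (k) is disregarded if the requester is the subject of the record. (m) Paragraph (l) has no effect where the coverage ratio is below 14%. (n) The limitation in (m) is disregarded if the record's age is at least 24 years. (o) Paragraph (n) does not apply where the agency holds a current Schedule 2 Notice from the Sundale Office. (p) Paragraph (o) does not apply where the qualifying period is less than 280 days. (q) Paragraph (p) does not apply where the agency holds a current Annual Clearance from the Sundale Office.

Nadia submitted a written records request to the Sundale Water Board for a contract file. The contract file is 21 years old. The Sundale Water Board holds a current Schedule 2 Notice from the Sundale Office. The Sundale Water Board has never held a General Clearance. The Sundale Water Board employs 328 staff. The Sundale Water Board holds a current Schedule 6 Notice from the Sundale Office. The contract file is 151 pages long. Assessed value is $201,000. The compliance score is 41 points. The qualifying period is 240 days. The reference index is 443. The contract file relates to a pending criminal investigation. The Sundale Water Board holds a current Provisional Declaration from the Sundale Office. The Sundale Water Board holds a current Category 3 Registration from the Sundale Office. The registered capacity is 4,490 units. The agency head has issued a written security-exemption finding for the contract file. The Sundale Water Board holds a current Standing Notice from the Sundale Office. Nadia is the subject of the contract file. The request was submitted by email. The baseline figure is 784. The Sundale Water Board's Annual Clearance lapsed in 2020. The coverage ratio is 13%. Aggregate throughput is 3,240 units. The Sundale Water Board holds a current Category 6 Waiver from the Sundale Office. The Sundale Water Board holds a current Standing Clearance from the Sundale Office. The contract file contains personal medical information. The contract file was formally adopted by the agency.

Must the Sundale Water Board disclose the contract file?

No — exception (e) applies; the Sundale Water Board is not required to disclose the contract file.

Exception (a) does not apply: the baseline figure is 784, not under 692.
All of (b)'s requirements are met (the contract file contains personal medical information; the number of pages in the record is 151, less than the 157 limit). But applying paragraphs (f)–(g): (f) applies — a current Category 6 Waiver is held. (g) is not triggered (the compliance score is 41 points, short of 42 points), so (f) stands. Exception (b) does not apply.
Exception (c) does not apply: there is no General Clearance in force.
Exception (d) requires that the record is a draft not yet adopted by the agency; but the contract file has been formally adopted, so (d) is unavailable.
Exception (e)'s conditions are all satisfied: a current Schedule 6 Notice is held; the contract file relates to a pending investigation. As to paragraphs (j)–(q): (j) applies (the reference index is 443, below the 455 limit), but is overridden by (k): (k) operates against (j): a current Standing Notice is held. (l) would limit (k) — Nadia is the subject of the contract file — but (m) sets (l) aside: (m) operates — the coverage ratio is 13%, below the 14% limit. (n) does not operate here (the record's age is 21 years, short of 24 years), so (m) stands. So (e) applies.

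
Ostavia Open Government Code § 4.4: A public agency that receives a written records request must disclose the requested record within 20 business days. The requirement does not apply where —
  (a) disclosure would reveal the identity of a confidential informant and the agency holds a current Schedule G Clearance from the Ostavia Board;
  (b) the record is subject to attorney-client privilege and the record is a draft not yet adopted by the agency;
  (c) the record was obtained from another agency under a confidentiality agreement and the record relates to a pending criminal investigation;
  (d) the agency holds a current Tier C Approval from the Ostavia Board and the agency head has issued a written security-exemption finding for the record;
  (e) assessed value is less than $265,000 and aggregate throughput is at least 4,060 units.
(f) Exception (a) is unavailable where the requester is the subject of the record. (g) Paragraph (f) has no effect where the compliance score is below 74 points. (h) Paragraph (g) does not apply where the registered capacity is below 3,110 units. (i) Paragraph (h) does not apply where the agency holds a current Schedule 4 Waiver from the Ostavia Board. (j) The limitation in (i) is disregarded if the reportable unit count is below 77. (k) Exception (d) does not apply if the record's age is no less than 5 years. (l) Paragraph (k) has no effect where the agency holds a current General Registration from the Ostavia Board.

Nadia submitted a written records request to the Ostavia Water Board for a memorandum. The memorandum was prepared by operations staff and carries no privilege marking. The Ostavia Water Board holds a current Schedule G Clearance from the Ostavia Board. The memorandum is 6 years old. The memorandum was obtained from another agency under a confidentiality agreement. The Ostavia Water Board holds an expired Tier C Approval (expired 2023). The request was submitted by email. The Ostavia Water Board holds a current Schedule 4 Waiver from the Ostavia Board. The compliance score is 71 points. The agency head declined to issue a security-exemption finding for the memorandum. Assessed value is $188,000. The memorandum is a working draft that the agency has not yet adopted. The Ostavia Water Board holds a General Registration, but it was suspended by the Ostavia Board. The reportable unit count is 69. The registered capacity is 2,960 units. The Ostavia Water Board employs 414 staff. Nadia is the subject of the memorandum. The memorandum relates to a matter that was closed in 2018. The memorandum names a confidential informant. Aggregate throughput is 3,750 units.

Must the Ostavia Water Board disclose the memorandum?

Exception (a): the memorandum names a confidential informant; a current Schedule G Clearance is held — every condition holds. But: (f) applies — Nadia is the subject of the memorandum. (g) operates (the compliance score is 71 points, below the 74 points limit), but yields to (h): (h) operates against (g): the registered capacity is 2,960 units, below the 3,110 units limit. (i) operates (a current Schedule 4 Waiver is held), but is itself disapplied by (j): (j) applies — the reportable unit count is 69, below the 77 limit. Exception (a) does not apply.
Exception (b) requires that the record is subject to attorney-client privilege; but the memorandum carries no privilege marking, so (b) is unavailable.
Exception (c) fails — the memorandum relates to a closed matter.
Exception (d) fails — no current Tier C Approval is held.
Exception (e) fails — aggregate throughput is 3,750 units, short of 4,060 units.
No exception is made out. the Ostavia Water Board falls within the general rule.

Yes — the Ostavia Water Board must disclose the memorandum.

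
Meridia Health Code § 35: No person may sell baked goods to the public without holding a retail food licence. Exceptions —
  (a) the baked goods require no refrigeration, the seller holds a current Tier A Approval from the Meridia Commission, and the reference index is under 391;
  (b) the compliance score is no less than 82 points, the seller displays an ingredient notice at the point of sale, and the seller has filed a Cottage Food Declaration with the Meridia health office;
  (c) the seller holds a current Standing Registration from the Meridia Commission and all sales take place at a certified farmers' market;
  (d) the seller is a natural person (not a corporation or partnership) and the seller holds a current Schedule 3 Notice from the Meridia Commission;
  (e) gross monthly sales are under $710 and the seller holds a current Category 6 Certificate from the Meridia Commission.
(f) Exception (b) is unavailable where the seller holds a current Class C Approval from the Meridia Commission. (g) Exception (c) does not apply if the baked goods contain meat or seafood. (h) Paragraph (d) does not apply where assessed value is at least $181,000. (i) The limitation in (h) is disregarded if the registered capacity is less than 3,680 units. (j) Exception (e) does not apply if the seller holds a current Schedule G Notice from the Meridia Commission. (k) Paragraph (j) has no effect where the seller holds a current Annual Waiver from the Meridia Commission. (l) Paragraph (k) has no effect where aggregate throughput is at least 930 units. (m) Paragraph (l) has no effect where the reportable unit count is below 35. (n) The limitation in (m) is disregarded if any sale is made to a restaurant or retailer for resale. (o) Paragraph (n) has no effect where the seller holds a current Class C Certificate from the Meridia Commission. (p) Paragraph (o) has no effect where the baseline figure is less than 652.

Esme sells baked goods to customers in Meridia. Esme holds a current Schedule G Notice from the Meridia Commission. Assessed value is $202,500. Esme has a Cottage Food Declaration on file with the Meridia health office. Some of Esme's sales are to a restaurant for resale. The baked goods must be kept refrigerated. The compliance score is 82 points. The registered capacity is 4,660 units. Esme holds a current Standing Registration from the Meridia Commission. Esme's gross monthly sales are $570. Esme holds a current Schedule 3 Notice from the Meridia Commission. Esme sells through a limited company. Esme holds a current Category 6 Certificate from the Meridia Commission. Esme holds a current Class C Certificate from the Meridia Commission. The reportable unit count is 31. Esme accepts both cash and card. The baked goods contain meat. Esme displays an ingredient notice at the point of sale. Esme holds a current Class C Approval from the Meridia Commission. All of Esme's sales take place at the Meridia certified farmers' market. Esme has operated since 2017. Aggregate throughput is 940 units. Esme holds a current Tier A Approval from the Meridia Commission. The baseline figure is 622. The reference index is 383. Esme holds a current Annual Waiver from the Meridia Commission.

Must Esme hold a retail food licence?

Exception (a) fails — the baked goods require refrigeration.
Exception (b)'s conditions are all satisfied: the compliance score is 82 points, meeting the 82 points threshold; an ingredient notice is displayed; a Cottage Food Declaration is on file. But applying paragraph (f): (f) is triggered — a current Class C Approval is held. So (b) is unavailable.
All of (c)'s requirements are met (a current Standing Registration is held; all sales are at a certified farmers' market). But applying paragraph (g): (g) operates — the baked goods contain meat. (c) is therefore removed.
Exception (d) fails — the seller operates through a limited company.
Exception (e)'s conditions are all satisfied: gross monthly sales are $570, under the $710 limit; a current Category 6 Certificate is held. Turning to paragraphs (j)–(p): (j) operates against (e): a current Schedule G Notice is held. (k) would limit (j) — a current Annual Waiver is held — but (l) sets (k) aside: (l) applies — aggregate throughput is 940 units, meeting the 930 units threshold. (m) would limit (l) — the reportable unit count is 31, below the 35 limit — but (n) sets (m) aside: (n) operates against (m): some sales are to a restaurant for resale. (o) operates (a current Class C Certificate is held), but is displaced by (p): (p) operates against (o): the baseline figure is 622, less than the 652 limit. So (e) is unavailable.
Every exception is unavailable, so the rule governs.

Yes — Esme must hold a retail food licence.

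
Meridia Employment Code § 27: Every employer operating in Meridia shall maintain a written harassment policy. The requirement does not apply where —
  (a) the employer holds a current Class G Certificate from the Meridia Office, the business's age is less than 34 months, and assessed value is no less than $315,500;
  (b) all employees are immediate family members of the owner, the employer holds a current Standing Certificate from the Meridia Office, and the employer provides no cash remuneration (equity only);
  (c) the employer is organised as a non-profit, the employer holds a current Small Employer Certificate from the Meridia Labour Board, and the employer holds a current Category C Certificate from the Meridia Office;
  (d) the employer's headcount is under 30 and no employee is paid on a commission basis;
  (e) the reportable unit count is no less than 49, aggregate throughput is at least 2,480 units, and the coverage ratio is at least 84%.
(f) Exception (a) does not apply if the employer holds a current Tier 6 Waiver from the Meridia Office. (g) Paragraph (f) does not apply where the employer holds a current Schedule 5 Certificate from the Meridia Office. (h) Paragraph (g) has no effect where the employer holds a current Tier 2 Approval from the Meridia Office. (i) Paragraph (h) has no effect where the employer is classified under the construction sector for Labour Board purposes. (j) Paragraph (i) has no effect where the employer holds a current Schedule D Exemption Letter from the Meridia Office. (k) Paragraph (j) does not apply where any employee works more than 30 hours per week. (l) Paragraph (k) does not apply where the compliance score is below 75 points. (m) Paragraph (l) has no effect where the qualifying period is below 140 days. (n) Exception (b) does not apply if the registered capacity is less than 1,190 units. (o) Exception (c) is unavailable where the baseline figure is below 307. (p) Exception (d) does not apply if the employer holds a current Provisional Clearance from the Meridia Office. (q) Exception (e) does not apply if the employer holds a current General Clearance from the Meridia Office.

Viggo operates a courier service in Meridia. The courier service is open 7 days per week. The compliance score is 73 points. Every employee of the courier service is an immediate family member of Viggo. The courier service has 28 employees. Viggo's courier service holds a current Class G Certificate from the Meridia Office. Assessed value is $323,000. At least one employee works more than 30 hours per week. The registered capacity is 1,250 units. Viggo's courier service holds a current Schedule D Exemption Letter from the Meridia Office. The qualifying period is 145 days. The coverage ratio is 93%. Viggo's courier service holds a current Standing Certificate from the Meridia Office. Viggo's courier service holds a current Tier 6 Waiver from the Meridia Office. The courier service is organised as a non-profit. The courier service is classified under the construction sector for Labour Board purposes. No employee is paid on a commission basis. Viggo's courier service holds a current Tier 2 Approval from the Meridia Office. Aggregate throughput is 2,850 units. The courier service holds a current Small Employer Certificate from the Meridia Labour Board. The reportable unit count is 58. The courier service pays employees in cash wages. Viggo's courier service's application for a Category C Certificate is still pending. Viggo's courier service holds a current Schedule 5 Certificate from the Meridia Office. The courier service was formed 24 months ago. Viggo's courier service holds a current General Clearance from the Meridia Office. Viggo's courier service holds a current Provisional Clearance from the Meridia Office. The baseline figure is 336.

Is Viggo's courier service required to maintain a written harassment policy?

Exception (a) is satisfied on its face — a current Class G Certificate is held; the business's age is 24 months, less than the 34 months limit; assessed value is $323,000, meeting the $315,500 threshold. Turning to paragraphs (f)–(m): (f) operates against (a): a current Tier 6 Waiver is held. (g) would limit (f) — a current Schedule 5 Certificate is held — but (h) sets (g) aside: (h) operates against (g): a current Tier 2 Approval is held. (i) would limit (h) — the courier service is classified under the construction sector — but (j) sets (i) aside: (j) is triggered — a current Schedule D Exemption Letter is held. (k) would limit (j) — at least one employee exceeds 30 hours/week — but (l) sets (k) aside: (l) is triggered — the compliance score is 73 points, below the 75 points limit. (m) is not triggered (the qualifying period is 145 days, not below 140 days), so (l) stands. So (a) is unavailable.
Exception (b) requires that the employer provides no cash remuneration (equity only); but employees are paid cash wages, so (b) is unavailable.
Exception (c) fails — there is no Category C Certificate in force.
Exception (d)'s conditions are all satisfied: the employer's headcount is 28, under the 30 limit; no employee is paid on commission. However, paragraph (p) must be considered: (p) operates against (d): a current Provisional Clearance is held. (d) is therefore removed.
Exception (e)'s conditions are all satisfied: the reportable unit count is 58, meeting the 49 threshold; aggregate throughput is 2,850 units, meeting the 2,480 units threshold; the coverage ratio is 93%, meeting the 84% threshold. However, paragraph (q) must be considered: (q) operates — a current General Clearance is held. Exception (e) does not apply.
None of the exceptions is available; § 27 applies in full.

Yes — Viggo's courier service must maintain a written harassment policy.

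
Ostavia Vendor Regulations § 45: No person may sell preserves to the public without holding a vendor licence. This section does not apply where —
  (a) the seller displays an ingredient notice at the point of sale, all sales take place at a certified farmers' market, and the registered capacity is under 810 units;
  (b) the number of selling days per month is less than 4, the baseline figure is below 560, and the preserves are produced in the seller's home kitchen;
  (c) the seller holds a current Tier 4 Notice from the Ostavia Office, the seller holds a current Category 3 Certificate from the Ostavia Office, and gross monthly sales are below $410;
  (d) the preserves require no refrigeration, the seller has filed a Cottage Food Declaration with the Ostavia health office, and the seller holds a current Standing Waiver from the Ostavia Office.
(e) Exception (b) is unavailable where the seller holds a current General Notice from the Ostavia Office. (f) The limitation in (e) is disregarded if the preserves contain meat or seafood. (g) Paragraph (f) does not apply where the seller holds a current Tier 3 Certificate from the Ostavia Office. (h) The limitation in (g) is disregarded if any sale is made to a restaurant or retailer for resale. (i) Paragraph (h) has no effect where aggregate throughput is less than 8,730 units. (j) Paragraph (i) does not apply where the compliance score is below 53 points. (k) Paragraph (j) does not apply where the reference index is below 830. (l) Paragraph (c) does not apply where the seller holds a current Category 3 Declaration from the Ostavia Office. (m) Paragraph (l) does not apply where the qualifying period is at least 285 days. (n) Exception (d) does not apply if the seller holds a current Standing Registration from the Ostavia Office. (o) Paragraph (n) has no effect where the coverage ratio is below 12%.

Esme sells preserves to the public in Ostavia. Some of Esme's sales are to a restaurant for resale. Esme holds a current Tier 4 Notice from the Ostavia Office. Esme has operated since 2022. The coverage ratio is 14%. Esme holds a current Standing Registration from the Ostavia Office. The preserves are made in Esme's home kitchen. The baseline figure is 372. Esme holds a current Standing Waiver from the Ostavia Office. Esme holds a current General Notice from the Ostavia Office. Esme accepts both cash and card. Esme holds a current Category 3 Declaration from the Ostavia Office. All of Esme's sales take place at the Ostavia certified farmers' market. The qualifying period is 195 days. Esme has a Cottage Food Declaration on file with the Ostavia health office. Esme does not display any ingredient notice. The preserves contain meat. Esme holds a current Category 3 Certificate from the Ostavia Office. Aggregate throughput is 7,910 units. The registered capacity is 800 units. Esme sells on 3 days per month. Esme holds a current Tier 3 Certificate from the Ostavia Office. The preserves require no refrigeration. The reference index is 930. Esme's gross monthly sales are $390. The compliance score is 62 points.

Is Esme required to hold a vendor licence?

Exception (a) requires that the seller displays an ingredient notice at the point of sale; but no ingredient notice is displayed, so (a) is unavailable.
Exception (b): the number of selling days per month is 3, less than the 4 limit; the baseline figure is 372, below the 560 limit; the preserves are home-kitchen produced — every condition holds. Turning to paragraphs (e)–(k): (e) operates against (b): a current General Notice is held. (f) applies (the preserves contain meat), but is overridden by (g): (g) operates against (f): a current Tier 3 Certificate is held. (h) applies (some sales are to a restaurant for resale), but yields to (i): (i) applies — aggregate throughput is 7,910 units, less than the 8,730 units limit. (j), which would lift (i), does not operate here — the compliance score is 62 points, not below 53 points. (b) is therefore removed.
Exception (c)'s conditions are all satisfied: a current Tier 4 Notice is held; a current Category 3 Certificate is held; gross monthly sales are $390, below the $410 limit. But: (l) is triggered — a current Category 3 Declaration is held. (m), which would lift (l), is inapplicable — the qualifying period is 195 days, short of 285 days. Exception (c) does not apply.
All of (d)'s requirements are met (the preserves are shelf-stable; a Cottage Food Declaration is on file; a current Standing Waiver is held). But applying paragraphs (n)–(o): (n) is triggered — a current Standing Registration is held. (o) is not triggered (the coverage ratio is 14%, not below 12%), so (n) stands. Exception (d) does not apply.
Every exception is unavailable, so the rule governs.

Yes — Esme must hold a vendor licence.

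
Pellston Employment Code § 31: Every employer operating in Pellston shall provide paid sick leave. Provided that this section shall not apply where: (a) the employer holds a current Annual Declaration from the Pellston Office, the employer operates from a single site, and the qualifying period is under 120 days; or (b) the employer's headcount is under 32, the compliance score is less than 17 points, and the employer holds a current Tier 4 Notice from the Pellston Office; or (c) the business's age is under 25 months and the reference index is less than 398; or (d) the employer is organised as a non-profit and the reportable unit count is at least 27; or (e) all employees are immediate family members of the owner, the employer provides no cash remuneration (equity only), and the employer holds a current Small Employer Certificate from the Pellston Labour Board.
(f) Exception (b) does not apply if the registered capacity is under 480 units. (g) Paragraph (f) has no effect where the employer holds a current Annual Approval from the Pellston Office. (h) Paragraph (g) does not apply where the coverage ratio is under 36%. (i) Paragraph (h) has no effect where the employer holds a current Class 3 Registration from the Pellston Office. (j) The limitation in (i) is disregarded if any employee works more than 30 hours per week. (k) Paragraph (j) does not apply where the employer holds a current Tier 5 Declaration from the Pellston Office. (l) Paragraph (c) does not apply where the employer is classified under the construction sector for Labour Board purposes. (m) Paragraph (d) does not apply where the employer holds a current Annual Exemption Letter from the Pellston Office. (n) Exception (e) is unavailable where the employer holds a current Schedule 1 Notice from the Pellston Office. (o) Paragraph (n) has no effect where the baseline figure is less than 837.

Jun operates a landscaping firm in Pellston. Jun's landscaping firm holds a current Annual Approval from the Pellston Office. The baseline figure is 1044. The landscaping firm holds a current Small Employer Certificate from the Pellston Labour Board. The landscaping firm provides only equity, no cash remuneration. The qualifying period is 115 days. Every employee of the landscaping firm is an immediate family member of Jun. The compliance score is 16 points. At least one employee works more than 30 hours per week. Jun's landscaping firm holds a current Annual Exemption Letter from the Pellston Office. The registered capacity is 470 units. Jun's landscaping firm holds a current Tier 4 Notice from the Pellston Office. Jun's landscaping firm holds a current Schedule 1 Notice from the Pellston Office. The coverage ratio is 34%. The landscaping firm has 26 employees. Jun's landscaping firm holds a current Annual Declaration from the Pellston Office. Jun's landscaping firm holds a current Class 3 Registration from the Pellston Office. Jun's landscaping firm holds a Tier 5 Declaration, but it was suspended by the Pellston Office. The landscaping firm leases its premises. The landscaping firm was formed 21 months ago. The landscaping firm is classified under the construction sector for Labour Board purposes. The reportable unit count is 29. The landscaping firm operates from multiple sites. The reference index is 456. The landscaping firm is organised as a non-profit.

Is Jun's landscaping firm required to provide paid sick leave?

Exception (a) does not apply: the employer operates from multiple sites.
All of (b)'s requirements are met (the employer's headcount is 26, under the 32 limit; the compliance score is 16 points, less than the 17 points limit; a current Tier 4 Notice is held). However, paragraphs (f)–(k) must be considered: (f) applies — the registered capacity is 470 units, under the 480 units limit. (g) would limit (f) — a current Annual Approval is held — but (h) sets (g) aside: (h) operates against (g): the coverage ratio is 34%, under the 36% limit. (i) would limit (h) — a current Class 3 Registration is held — but (j) sets (i) aside: (j) is triggered — at least one employee exceeds 30 hours/week. (k), which would lift (j), is not engaged — there is no Tier 5 Declaration in force. Exception (b) does not apply.
Exception (c) requires that the reference index is less than 398; but the reference index is 456, not less than 398, so (c) is unavailable.
Exception (d)'s conditions are all satisfied: the employer is a non-profit; the reportable unit count is 29, meeting the 27 threshold. Turning to paragraph (m): (m) applies — a current Annual Exemption Letter is held. (d) is therefore removed.
Exception (e)'s conditions are all satisfied: every employee is an immediate family member; remuneration is equity-only; a current Small Employer Certificate is held. But: (n) operates against (e): a current Schedule 1 Notice is held. (o) is inapplicable (the baseline figure is 1,044, not less than 837), so (n) stands. So (e) is unavailable.
No exception displaces § 31.

Yes — Jun's landscaping firm must provide paid sick leave.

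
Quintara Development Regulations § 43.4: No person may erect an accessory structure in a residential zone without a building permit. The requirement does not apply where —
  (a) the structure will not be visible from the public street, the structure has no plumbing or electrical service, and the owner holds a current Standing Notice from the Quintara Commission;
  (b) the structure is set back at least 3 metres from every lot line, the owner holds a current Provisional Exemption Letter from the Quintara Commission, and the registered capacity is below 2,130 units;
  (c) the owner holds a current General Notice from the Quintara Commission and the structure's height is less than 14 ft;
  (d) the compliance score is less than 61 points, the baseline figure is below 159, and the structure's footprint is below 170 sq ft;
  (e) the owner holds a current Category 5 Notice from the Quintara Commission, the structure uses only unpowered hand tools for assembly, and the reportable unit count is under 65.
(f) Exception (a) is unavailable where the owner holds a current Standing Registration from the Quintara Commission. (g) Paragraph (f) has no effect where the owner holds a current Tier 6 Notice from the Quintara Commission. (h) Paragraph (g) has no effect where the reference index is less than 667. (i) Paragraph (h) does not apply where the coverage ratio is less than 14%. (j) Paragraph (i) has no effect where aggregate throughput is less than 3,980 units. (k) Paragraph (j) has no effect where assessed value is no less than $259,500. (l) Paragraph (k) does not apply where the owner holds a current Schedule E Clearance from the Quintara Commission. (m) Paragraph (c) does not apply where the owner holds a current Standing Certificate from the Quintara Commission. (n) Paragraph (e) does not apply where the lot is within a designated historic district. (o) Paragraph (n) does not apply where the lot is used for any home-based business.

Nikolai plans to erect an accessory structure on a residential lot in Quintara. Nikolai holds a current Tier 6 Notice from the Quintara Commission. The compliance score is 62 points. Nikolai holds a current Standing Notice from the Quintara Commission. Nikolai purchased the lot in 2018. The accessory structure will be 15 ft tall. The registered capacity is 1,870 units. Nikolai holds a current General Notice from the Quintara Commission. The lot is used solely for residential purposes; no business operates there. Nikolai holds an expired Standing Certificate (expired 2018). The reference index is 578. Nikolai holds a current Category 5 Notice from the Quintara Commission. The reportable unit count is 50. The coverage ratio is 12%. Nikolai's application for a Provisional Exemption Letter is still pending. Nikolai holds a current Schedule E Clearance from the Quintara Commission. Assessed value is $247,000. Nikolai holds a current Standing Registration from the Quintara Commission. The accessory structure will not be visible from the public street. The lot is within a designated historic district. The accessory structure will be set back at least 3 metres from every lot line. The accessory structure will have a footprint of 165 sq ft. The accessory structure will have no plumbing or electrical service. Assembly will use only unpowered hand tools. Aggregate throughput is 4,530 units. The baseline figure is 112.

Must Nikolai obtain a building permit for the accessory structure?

No — exception (a) applies; Nikolai does not need a building permit.

Exception (a) is satisfied on its face — the structure will not be visible from the street; there is no plumbing or electrical service; a current Standing Notice is held. Applying paragraphs (f)–(l): (f) operates (a current Standing Registration is held), but is displaced by (g): (g) operates — a current Tier 6 Notice is held. (h) applies (the reference index is 578, less than the 667 limit), but is set aside by (i): (i) operates against (h): the coverage ratio is 12%, less than the 14% limit. (j), which would lift (i), is not engaged — aggregate throughput is 4,530 units, not less than 3,980 units. Exception (a) stands.
Exception (b) requires that the owner holds a current Provisional Exemption Letter from the Quintara Commission; but there is no Provisional Exemption Letter in force, so (b) is unavailable.
Exception (c) fails — the structure's height is 15 ft, not less than 14 ft.
Exception (d) fails — the compliance score is 62 points, not less than 61 points.
Exception (e) is satisfied on its face — a current Category 5 Notice is held; assembly uses only hand tools; the reportable unit count is 50, under the 65 limit. However, paragraphs (n)–(o) must be considered: (n) operates against (e): the lot is in a historic district. (o) does not operate here (the lot is solely residential), so (n) stands. So (e) is unavailable.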